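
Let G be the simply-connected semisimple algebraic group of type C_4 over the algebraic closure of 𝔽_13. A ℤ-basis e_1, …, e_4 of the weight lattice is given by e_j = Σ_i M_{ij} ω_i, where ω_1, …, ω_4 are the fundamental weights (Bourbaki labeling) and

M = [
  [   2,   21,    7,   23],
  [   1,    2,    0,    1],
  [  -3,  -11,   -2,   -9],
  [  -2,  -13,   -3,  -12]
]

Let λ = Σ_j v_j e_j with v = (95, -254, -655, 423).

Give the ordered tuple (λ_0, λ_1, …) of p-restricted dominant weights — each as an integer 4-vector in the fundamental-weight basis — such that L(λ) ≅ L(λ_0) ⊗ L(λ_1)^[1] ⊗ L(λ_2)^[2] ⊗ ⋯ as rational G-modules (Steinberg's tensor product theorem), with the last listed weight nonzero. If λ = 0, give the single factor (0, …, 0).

((0, 10, 12, 1),)

Compute c_i = Σ_j M_{ij} v_j with v = (95, -254, -655, 423):
  c_1 = 2*95 + 21*-254 + 7*-655 + 23*423 = 0
  c_2 = 1*95 + 2*-254 + 0*-655 + 1*423 = 10
  c_3 = -3*95 + -11*-254 + -2*-655 + -9*423 = 12
  c_4 = -2*95 + -13*-254 + -3*-655 + -12*423 = 1
p = 13; digits c_i = Σ_j d_{ij}·13^j, 0 ≤ d_{ij} < 13:
  c_1 = 0
  c_2 = 10 = 10·13^0
  c_3 = 12 = 12·13^0
  c_4 = 1 = 1·13^0
Factor λ_0 = (0, 10, 12, 1)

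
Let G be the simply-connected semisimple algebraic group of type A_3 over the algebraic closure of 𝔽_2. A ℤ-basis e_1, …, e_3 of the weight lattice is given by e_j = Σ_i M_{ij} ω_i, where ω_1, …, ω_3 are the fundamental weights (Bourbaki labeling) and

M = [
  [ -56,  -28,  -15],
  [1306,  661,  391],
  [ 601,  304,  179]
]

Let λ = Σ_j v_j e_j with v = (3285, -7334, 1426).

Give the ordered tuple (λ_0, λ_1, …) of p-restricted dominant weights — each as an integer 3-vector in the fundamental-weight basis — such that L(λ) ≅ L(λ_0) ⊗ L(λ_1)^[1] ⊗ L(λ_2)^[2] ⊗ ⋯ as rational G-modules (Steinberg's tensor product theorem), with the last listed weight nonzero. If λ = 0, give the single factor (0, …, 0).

Converting to the ω-basis (c_i = row i of M dotted with v = (3285, -7334, 1426)):
  c_1 = -56*3285 + -28*-7334 + -15*1426 = 2
  c_2 = 1306*3285 + 661*-7334 + 391*1426 = 2
  c_3 = 601*3285 + 304*-7334 + 179*1426 = 3
Base-2 expansion of each c_i:
  c_1 = 2 = 0·2^0 + 1·2^1
  c_2 = 2 = 0·2^0 + 1·2^1
  c_3 = 3 = 1·2^0 + 1·2^1
Factor λ_0 = (0, 0, 1)
Factor λ_1 = (1, 1, 1)

((0, 0, 1), (1, 1, 1))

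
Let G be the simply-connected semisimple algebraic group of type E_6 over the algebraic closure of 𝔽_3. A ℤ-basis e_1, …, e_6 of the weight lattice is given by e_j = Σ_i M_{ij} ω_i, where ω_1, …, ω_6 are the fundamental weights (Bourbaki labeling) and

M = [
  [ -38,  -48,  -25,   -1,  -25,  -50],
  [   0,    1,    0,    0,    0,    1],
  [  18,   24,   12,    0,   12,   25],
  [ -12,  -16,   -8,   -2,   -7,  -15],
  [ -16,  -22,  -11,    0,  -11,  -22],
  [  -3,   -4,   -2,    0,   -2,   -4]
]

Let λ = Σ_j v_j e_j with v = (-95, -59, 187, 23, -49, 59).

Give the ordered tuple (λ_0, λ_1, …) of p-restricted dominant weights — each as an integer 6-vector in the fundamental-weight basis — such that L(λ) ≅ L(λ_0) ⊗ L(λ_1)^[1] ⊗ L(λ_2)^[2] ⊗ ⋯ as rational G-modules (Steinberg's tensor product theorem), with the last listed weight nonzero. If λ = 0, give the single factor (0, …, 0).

((1, 0, 2, 0, 2, 0), (0, 0, 1, 0, 0, 0), (2, 0, 0, 0, 0, 1))

ω-coordinates c = M·v, v = (-95, -59, 187, 23, -49, 59):
  c_1 = (-38)·(-95) + (-48)·(-59) + (-25)·(187) + (-1)·(23) + (-25)·(-49) + (-50)·(59) = 19
  c_2 = (0)·(-95) + (1)·(-59) + 0·187 + 0·23 + (0)·(-49) + 1·59 = 0
  c_3 = (18)·(-95) + (24)·(-59) + 12·187 + 0·23 + (12)·(-49) + 25·59 = 5
  c_4 = (-12)·(-95) + (-16)·(-59) + (-8)·(187) + (-2)·(23) + (-7)·(-49) + (-15)·(59) = 0
  c_5 = (-16)·(-95) + (-22)·(-59) + (-11)·(187) + 0·23 + (-11)·(-49) + (-22)·(59) = 2
  c_6 = (-3)·(-95) + (-4)·(-59) + (-2)·(187) + 0·23 + (-2)·(-49) + (-4)·(59) = 9
p = 3; digits c_i = Σ_j d_{ij}·3^j, 0 ≤ d_{ij} < 3:
  c_1 = 19 = 1·3^0 + 0·3^1 + 2·3^2
  c_2 = 0
  c_3 = 5 = 2·3^0 + 1·3^1
  c_4 = 0
  c_5 = 2 = 2·3^0
  c_6 = 9 = 0·3^0 + 0·3^1 + 1·3^2
Factor λ_0 = (1, 0, 2, 0, 2, 0)
Factor λ_1 = (0, 0, 1, 0, 0, 0)
Factor λ_2 = (2, 0, 0, 0, 0, 1)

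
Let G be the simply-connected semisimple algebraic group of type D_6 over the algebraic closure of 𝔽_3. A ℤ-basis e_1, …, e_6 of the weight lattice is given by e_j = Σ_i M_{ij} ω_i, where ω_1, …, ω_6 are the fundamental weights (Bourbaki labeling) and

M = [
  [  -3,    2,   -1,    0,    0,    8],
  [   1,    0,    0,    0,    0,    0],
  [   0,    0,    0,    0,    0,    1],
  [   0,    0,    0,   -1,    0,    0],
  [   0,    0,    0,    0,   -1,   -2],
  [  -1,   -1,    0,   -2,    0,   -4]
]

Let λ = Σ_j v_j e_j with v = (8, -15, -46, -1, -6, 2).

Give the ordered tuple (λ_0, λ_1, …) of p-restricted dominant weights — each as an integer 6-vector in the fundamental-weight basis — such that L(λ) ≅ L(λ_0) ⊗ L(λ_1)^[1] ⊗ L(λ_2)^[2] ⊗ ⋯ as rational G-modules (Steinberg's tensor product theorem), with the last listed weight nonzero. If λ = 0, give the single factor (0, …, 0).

((2, 2, 2, 1, 2, 1), (2, 2, 0, 0, 0, 0))

Change of basis e → ω: c = M·v where v = (8, -15, -46, -1, -6, 2):
  c_1 = -3*8 + 2*-15 + -1*-46 + 0*-1 + 0*-6 + 8*2 = 8
  c_2 = 1*8 + 0*-15 + 0*-46 + 0*-1 + 0*-6 + 0*2 = 8
  c_3 = 0*8 + 0*-15 + 0*-46 + 0*-1 + 0*-6 + 1*2 = 2
  c_4 = 0*8 + 0*-15 + 0*-46 + -1*-1 + 0*-6 + 0*2 = 1
  c_5 = 0*8 + 0*-15 + 0*-46 + 0*-1 + -1*-6 + -2*2 = 2
  c_6 = -1*8 + -1*-15 + 0*-46 + -2*-1 + 0*-6 + -4*2 = 1
Writing each c_i in base p = 3:
  c_1 = 8 = 2·3^0 + 2·3^1
  c_2 = 8 = 2·3^0 + 2·3^1
  c_3 = 2 = 2·3^0
  c_4 = 1 = 1·3^0
  c_5 = 2 = 2·3^0
  c_6 = 1 = 1·3^0
p-restricted factor λ_0 = (2, 2, 2, 1, 2, 1)
p-restricted factor λ_1 = (2, 2, 0, 0, 0, 0)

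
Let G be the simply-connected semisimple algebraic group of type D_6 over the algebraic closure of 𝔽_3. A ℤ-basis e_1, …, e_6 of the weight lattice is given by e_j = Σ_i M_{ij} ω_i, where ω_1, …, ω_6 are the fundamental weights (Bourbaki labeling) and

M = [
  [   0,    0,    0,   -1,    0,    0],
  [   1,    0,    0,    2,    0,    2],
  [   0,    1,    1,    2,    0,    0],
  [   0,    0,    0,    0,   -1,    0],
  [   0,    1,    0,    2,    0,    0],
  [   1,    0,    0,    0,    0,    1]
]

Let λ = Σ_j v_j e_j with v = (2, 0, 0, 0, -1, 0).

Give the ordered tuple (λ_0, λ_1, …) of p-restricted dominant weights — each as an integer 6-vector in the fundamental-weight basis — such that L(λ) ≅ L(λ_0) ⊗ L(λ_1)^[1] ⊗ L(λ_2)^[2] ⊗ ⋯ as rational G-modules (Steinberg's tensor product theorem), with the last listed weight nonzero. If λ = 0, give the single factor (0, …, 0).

Change of basis e → ω: c = M·v where v = (2, 0, 0, 0, -1, 0):
  c_1 = (0)·(2) + (0)·(0) + (0)·(0) + (-1)·(0) + (0)·(-1) + (0)·(0) = 0
  c_2 = (1)·(2) + (0)·(0) + (0)·(0) + (2)·(0) + (0)·(-1) + (2)·(0) = 2
  c_3 = (0)·(2) + (1)·(0) + (1)·(0) + (2)·(0) + (0)·(-1) + (0)·(0) = 0
  c_4 = (0)·(2) + (0)·(0) + (0)·(0) + (0)·(0) + (-1)·(-1) + (0)·(0) = 1
  c_5 = (0)·(2) + (1)·(0) + (0)·(0) + (2)·(0) + (0)·(-1) + (0)·(0) = 0
  c_6 = (1)·(2) + (0)·(0) + (0)·(0) + (0)·(0) + (0)·(-1) + (1)·(0) = 2
Writing each c_i in base p = 3:
  c_1 = 0
  c_2 = 2 = 2·3^0
  c_3 = 0
  c_4 = 1 = 1·3^0
  c_5 = 0
  c_6 = 2 = 2·3^0
p-restricted factor λ_0 = (0, 2, 0, 1, 0, 2)

((0, 2, 0, 1, 0, 2),)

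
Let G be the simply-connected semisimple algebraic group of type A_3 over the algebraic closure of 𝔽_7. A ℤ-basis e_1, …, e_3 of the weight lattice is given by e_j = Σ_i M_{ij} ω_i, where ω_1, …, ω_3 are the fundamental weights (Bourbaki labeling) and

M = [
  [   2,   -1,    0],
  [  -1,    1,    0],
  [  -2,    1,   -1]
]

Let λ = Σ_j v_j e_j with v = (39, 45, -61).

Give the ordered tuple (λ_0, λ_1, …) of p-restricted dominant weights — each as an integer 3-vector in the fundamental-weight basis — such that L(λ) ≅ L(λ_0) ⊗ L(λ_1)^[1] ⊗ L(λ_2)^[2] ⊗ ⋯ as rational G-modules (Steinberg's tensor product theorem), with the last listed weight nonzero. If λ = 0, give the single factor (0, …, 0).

((5, 6, 0), (4, 0, 4))

Change of basis e → ω: c = M·v where v = (39, 45, -61):
  c_1 = 2*39 + -1*45 + 0*-61 = 33
  c_2 = -1*39 + 1*45 + 0*-61 = 6
  c_3 = -2*39 + 1*45 + -1*-61 = 28
p = 7; digits c_i = Σ_j d_{ij}·7^j, 0 ≤ d_{ij} < 7:
  c_1 = 33 = 5·7^0 + 4·7^1
  c_2 = 6 = 6·7^0
  c_3 = 28 = 0·7^0 + 4·7^1
λ_0 = (5, 6, 0)
λ_1 = (4, 0, 4)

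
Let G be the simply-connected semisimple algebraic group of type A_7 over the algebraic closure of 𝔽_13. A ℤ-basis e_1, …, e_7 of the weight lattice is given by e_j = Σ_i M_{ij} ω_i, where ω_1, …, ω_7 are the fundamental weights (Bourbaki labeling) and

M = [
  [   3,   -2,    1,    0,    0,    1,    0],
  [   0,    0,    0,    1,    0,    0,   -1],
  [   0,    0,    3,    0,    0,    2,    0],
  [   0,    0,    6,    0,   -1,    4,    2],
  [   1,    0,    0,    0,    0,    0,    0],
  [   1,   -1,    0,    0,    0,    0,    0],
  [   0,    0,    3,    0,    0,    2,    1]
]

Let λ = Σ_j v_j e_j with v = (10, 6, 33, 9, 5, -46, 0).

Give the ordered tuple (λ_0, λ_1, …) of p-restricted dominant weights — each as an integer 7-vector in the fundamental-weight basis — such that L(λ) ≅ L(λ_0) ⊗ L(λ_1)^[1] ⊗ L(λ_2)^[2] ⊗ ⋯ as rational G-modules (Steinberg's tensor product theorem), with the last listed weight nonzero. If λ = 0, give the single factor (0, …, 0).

Change of basis e → ω: c = M·v where v = (10, 6, 33, 9, 5, -46, 0):
  c_1 = (3)·(10) + (-2)·(6) + (1)·(33) + (0)·(9) + (0)·(5) + (1)·(-46) + (0)·(0) = 5
  c_2 = (0)·(10) + (0)·(6) + (0)·(33) + (1)·(9) + (0)·(5) + (0)·(-46) + (-1)·(0) = 9
  c_3 = (0)·(10) + (0)·(6) + (3)·(33) + (0)·(9) + (0)·(5) + (2)·(-46) + (0)·(0) = 7
  c_4 = (0)·(10) + (0)·(6) + (6)·(33) + (0)·(9) + (-1)·(5) + (4)·(-46) + (2)·(0) = 9
  c_5 = (1)·(10) + (0)·(6) + (0)·(33) + (0)·(9) + (0)·(5) + (0)·(-46) + (0)·(0) = 10
  c_6 = (1)·(10) + (-1)·(6) + (0)·(33) + (0)·(9) + (0)·(5) + (0)·(-46) + (0)·(0) = 4
  c_7 = (0)·(10) + (0)·(6) + (3)·(33) + (0)·(9) + (0)·(5) + (2)·(-46) + (1)·(0) = 7
p = 13; digits c_i = Σ_j d_{ij}·13^j, 0 ≤ d_{ij} < 13:
  c_1 = 5 = 5·13^0
  c_2 = 9 = 9·13^0
  c_3 = 7 = 7·13^0
  c_4 = 9 = 9·13^0
  c_5 = 10 = 10·13^0
  c_6 = 4 = 4·13^0
  c_7 = 7 = 7·13^0
p-restricted factor λ_0 = (5, 9, 7, 9, 10, 4, 7)

((5, 9, 7, 9, 10, 4, 7),)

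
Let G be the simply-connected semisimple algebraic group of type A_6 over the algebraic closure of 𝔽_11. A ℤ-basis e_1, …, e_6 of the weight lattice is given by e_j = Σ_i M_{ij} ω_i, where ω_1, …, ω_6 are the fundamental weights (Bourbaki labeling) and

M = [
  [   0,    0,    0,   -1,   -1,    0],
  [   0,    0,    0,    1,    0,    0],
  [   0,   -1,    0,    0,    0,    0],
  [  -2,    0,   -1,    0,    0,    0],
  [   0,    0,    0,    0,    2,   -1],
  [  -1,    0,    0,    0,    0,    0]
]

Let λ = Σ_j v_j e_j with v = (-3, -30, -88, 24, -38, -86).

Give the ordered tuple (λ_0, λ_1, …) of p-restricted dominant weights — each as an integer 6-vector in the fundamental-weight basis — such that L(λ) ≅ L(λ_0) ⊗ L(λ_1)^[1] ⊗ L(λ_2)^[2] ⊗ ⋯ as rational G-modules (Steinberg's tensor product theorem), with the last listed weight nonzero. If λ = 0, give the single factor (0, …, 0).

((3, 2, 8, 6, 10, 3), (1, 2, 2, 8, 0, 0))

Converting to the ω-basis (c_i = row i of M dotted with v = (-3, -30, -88, 24, -38, -86)):
  c_1 = (0)·(-3) + (0)·(-30) + (0)·(-88) + (-1)·(24) + (-1)·(-38) + (0)·(-86) = 14
  c_2 = (0)·(-3) + (0)·(-30) + (0)·(-88) + (1)·(24) + (0)·(-38) + (0)·(-86) = 24
  c_3 = (0)·(-3) + (-1)·(-30) + (0)·(-88) + (0)·(24) + (0)·(-38) + (0)·(-86) = 30
  c_4 = (-2)·(-3) + (0)·(-30) + (-1)·(-88) + (0)·(24) + (0)·(-38) + (0)·(-86) = 94
  c_5 = (0)·(-3) + (0)·(-30) + (0)·(-88) + (0)·(24) + (2)·(-38) + (-1)·(-86) = 10
  c_6 = (-1)·(-3) + (0)·(-30) + (0)·(-88) + (0)·(24) + (0)·(-38) + (0)·(-86) = 3
Base-11 expansion of each c_i:
  c_1 = 14 = 3·11^0 + 1·11^1
  c_2 = 24 = 2·11^0 + 2·11^1
  c_3 = 30 = 8·11^0 + 2·11^1
  c_4 = 94 = 6·11^0 + 8·11^1
  c_5 = 10 = 10·11^0
  c_6 = 3 = 3·11^0
Factor λ_0 = (3, 2, 8, 6, 10, 3)
Factor λ_1 = (1, 2, 2, 8, 0, 0)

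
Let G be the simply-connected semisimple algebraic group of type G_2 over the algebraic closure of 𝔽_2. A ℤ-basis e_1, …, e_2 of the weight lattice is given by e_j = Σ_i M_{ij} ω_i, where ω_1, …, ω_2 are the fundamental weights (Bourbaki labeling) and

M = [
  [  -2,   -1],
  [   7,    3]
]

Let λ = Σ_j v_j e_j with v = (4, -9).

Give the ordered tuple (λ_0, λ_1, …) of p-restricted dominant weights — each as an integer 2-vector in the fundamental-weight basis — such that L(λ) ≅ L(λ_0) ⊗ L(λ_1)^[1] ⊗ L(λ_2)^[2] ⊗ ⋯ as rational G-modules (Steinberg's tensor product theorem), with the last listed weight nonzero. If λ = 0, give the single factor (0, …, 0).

ω-coordinates c = M·v, v = (4, -9):
  c_1 = -2*4 + -1*-9 = 1
  c_2 = 7*4 + 3*-9 = 1
Writing each c_i in base p = 2:
  c_1 = 1 = 1·2^0
  c_2 = 1 = 1·2^0
Factor λ_0 = (1, 1)

((1, 1),)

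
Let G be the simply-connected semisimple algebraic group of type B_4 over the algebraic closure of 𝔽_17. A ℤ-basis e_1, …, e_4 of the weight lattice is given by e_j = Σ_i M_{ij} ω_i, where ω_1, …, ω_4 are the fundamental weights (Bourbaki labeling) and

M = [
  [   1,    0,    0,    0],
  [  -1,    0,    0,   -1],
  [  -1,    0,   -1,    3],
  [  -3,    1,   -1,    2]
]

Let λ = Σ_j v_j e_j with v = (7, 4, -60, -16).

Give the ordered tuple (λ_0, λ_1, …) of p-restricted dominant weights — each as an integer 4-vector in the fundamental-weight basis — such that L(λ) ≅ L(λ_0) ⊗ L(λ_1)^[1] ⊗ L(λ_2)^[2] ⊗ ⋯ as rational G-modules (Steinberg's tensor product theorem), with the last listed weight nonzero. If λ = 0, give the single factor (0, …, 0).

ω-coordinates c = M·v, v = (7, 4, -60, -16):
  c_1 = 1·7 + 0·4 + (0)·(-60) + (0)·(-16) = 7
  c_2 = (-1)·(7) + 0·4 + (0)·(-60) + (-1)·(-16) = 9
  c_3 = (-1)·(7) + 0·4 + (-1)·(-60) + (3)·(-16) = 5
  c_4 = (-3)·(7) + 1·4 + (-1)·(-60) + (2)·(-16) = 11
Base-17 expansion of each c_i:
  c_1 = 7 = 7·17^0
  c_2 = 9 = 9·17^0
  c_3 = 5 = 5·17^0
  c_4 = 11 = 11·17^0
p-restricted factor λ_0 = (7, 9, 5, 11)

((7, 9, 5, 11),)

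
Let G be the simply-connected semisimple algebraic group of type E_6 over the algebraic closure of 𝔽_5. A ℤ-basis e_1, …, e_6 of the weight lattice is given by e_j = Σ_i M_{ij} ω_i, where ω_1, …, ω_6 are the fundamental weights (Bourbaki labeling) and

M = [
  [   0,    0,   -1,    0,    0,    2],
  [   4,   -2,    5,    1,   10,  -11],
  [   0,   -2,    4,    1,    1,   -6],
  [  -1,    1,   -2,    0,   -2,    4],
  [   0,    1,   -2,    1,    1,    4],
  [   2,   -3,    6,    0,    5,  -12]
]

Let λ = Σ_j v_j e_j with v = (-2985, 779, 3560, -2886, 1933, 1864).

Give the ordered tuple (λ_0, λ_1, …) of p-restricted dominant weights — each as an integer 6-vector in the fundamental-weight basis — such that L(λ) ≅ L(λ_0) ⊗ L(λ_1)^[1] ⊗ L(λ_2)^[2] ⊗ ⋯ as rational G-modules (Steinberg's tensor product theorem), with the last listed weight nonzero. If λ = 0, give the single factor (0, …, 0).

Converting to the ω-basis (c_i = row i of M dotted with v = (-2985, 779, 3560, -2886, 1933, 1864)):
  c_1 = (0)·(-2985) + (0)·(779) + (-1)·(3560) + (0)·(-2886) + (0)·(1933) + (2)·(1864) = 168
  c_2 = (4)·(-2985) + (-2)·(779) + (5)·(3560) + (1)·(-2886) + (10)·(1933) + (-11)·(1864) = 242
  c_3 = (0)·(-2985) + (-2)·(779) + (4)·(3560) + (1)·(-2886) + (1)·(1933) + (-6)·(1864) = 545
  c_4 = (-1)·(-2985) + (1)·(779) + (-2)·(3560) + (0)·(-2886) + (-2)·(1933) + (4)·(1864) = 234
  c_5 = (0)·(-2985) + (1)·(779) + (-2)·(3560) + (1)·(-2886) + (1)·(1933) + (4)·(1864) = 162
  c_6 = (2)·(-2985) + (-3)·(779) + (6)·(3560) + (0)·(-2886) + (5)·(1933) + (-12)·(1864) = 350
Expand coordinatewise in base 5:
  c_1 = 168 = 3·5^0 + 3·5^1 + 1·5^2 + 1·5^3
  c_2 = 242 = 2·5^0 + 3·5^1 + 4·5^2 + 1·5^3
  c_3 = 545 = 0·5^0 + 4·5^1 + 1·5^2 + 4·5^3
  c_4 = 234 = 4·5^0 + 1·5^1 + 4·5^2 + 1·5^3
  c_5 = 162 = 2·5^0 + 2·5^1 + 1·5^2 + 1·5^3
  c_6 = 350 = 0·5^0 + 0·5^1 + 4·5^2 + 2·5^3
λ_0 = (3, 2, 0, 4, 2, 0)
λ_1 = (3, 3, 4, 1, 2, 0)
λ_2 = (1, 4, 1, 4, 1, 4)
λ_3 = (1, 1, 4, 1, 1, 2)

((3, 2, 0, 4, 2, 0), (3, 3, 4, 1, 2, 0), (1, 4, 1, 4, 1, 4), (1, 1, 4, 1, 1, 2))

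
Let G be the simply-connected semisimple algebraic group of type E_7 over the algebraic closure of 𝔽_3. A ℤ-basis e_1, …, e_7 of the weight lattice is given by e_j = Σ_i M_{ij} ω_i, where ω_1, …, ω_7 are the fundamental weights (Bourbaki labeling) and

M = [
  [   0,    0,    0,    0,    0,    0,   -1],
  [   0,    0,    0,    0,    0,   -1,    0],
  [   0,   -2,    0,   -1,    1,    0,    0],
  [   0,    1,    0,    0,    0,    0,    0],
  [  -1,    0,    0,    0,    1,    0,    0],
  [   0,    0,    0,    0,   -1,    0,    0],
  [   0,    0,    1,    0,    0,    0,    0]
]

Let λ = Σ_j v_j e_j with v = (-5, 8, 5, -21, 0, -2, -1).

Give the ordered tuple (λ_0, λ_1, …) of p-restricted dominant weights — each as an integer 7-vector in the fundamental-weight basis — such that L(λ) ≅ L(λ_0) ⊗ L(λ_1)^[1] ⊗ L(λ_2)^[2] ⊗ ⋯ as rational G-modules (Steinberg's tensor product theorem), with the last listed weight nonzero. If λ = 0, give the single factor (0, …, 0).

((1, 2, 2, 2, 2, 0, 2), (0, 0, 1, 2, 1, 0, 1))

Compute c_i = Σ_j M_{ij} v_j with v = (-5, 8, 5, -21, 0, -2, -1):
  c_1 = (0)·(-5) + 0·8 + 0·5 + (0)·(-21) + 0·0 + (0)·(-2) + (-1)·(-1) = 1
  c_2 = (0)·(-5) + 0·8 + 0·5 + (0)·(-21) + 0·0 + (-1)·(-2) + (0)·(-1) = 2
  c_3 = (0)·(-5) + (-2)·(8) + 0·5 + (-1)·(-21) + 1·0 + (0)·(-2) + (0)·(-1) = 5
  c_4 = (0)·(-5) + 1·8 + 0·5 + (0)·(-21) + 0·0 + (0)·(-2) + (0)·(-1) = 8
  c_5 = (-1)·(-5) + 0·8 + 0·5 + (0)·(-21) + 1·0 + (0)·(-2) + (0)·(-1) = 5
  c_6 = (0)·(-5) + 0·8 + 0·5 + (0)·(-21) + (-1)·(0) + (0)·(-2) + (0)·(-1) = 0
  c_7 = (0)·(-5) + 0·8 + 1·5 + (0)·(-21) + 0·0 + (0)·(-2) + (0)·(-1) = 5
Expand coordinatewise in base 3:
  c_1 = 1 = 1·3^0
  c_2 = 2 = 2·3^0
  c_3 = 5 = 2·3^0 + 1·3^1
  c_4 = 8 = 2·3^0 + 2·3^1
  c_5 = 5 = 2·3^0 + 1·3^1
  c_6 = 0
  c_7 = 5 = 2·3^0 + 1·3^1
λ_0 = (1, 2, 2, 2, 2, 0, 2)
λ_1 = (0, 0, 1, 2, 1, 0, 1)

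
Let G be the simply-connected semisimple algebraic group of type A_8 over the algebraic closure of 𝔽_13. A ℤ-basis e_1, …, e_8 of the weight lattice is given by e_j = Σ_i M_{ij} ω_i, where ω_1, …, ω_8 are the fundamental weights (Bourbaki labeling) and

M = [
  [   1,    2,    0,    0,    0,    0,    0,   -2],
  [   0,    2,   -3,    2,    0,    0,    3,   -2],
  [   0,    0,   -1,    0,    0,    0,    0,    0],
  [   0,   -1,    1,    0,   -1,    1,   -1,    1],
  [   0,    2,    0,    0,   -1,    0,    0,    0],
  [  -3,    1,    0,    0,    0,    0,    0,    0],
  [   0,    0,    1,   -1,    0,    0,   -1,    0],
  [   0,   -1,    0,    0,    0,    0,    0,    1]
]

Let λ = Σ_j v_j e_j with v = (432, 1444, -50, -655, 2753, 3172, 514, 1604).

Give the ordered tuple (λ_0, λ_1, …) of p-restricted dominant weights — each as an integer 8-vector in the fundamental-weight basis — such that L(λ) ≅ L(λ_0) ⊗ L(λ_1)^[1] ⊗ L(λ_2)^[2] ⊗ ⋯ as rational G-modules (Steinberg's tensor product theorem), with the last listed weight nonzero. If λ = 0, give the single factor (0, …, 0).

ω-coordinates c = M·v, v = (432, 1444, -50, -655, 2753, 3172, 514, 1604):
  c_1 = 1·432 + 2·1444 + (0)·(-50) + (0)·(-655) + 0·2753 + 0·3172 + 0·514 + (-2)·(1604) = 112
  c_2 = 0·432 + 2·1444 + (-3)·(-50) + (2)·(-655) + 0·2753 + 0·3172 + 3·514 + (-2)·(1604) = 62
  c_3 = 0·432 + 0·1444 + (-1)·(-50) + (0)·(-655) + 0·2753 + 0·3172 + 0·514 + 0·1604 = 50
  c_4 = 0·432 + (-1)·(1444) + (1)·(-50) + (0)·(-655) + (-1)·(2753) + 1·3172 + (-1)·(514) + 1·1604 = 15
  c_5 = 0·432 + 2·1444 + (0)·(-50) + (0)·(-655) + (-1)·(2753) + 0·3172 + 0·514 + 0·1604 = 135
  c_6 = (-3)·(432) + 1·1444 + (0)·(-50) + (0)·(-655) + 0·2753 + 0·3172 + 0·514 + 0·1604 = 148
  c_7 = 0·432 + 0·1444 + (1)·(-50) + (-1)·(-655) + 0·2753 + 0·3172 + (-1)·(514) + 0·1604 = 91
  c_8 = 0·432 + (-1)·(1444) + (0)·(-50) + (0)·(-655) + 0·2753 + 0·3172 + 0·514 + 1·1604 = 160
Writing each c_i in base p = 13:
  c_1 = 112 = 8·13^0 + 8·13^1
  c_2 = 62 = 10·13^0 + 4·13^1
  c_3 = 50 = 11·13^0 + 3·13^1
  c_4 = 15 = 2·13^0 + 1·13^1
  c_5 = 135 = 5·13^0 + 10·13^1
  c_6 = 148 = 5·13^0 + 11·13^1
  c_7 = 91 = 0·13^0 + 7·13^1
  c_8 = 160 = 4·13^0 + 12·13^1
p-restricted factor λ_0 = (8, 10, 11, 2, 5, 5, 0, 4)
p-restricted factor λ_1 = (8, 4, 3, 1, 10, 11, 7, 12)

((8, 10, 11, 2, 5, 5, 0, 4), (8, 4, 3, 1, 10, 11, 7, 12))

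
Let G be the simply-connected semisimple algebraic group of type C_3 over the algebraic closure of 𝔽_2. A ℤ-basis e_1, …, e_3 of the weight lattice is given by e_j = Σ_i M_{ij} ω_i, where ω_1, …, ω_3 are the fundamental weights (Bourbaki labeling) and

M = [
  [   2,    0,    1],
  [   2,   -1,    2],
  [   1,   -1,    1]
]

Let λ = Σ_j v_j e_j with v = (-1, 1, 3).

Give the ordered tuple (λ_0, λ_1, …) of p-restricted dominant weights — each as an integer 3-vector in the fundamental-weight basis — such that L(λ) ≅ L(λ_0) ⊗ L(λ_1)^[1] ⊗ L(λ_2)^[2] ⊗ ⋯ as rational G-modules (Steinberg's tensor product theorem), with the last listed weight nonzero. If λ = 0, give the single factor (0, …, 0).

Change of basis e → ω: c = M·v where v = (-1, 1, 3):
  c_1 = 2*-1 + 0*1 + 1*3 = 1
  c_2 = 2*-1 + -1*1 + 2*3 = 3
  c_3 = 1*-1 + -1*1 + 1*3 = 1
Expand coordinatewise in base 2:
  c_1 = 1 = 1·2^0
  c_2 = 3 = 1·2^0 + 1·2^1
  c_3 = 1 = 1·2^0
p-restricted factor λ_0 = (1, 1, 1)
p-restricted factor λ_1 = (0, 1, 0)

((1, 1, 1), (0, 1, 0))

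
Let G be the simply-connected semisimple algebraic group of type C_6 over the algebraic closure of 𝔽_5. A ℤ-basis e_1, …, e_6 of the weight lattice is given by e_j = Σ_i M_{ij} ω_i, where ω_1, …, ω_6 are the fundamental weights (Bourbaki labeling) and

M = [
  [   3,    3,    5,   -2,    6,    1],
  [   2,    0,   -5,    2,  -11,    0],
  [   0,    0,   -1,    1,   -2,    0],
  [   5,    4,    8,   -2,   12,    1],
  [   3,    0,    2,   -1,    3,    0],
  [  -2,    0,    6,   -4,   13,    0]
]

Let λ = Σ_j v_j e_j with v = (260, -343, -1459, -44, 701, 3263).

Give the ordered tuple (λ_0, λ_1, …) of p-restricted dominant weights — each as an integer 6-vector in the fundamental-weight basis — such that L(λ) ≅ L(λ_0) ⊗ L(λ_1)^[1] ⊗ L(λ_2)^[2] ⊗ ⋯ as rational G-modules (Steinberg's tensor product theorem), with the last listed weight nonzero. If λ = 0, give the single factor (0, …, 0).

((3, 1, 3, 4, 4, 0), (2, 3, 2, 3, 1, 3))

In the fundamental-weight basis, λ has coordinates c = M·v (v = (260, -343, -1459, -44, 701, 3263)):
  c_1 = 3*260 + 3*-343 + 5*-1459 + -2*-44 + 6*701 + 1*3263 = 13
  c_2 = 2*260 + 0*-343 + -5*-1459 + 2*-44 + -11*701 + 0*3263 = 16
  c_3 = 0*260 + 0*-343 + -1*-1459 + 1*-44 + -2*701 + 0*3263 = 13
  c_4 = 5*260 + 4*-343 + 8*-1459 + -2*-44 + 12*701 + 1*3263 = 19
  c_5 = 3*260 + 0*-343 + 2*-1459 + -1*-44 + 3*701 + 0*3263 = 9
  c_6 = -2*260 + 0*-343 + 6*-1459 + -4*-44 + 13*701 + 0*3263 = 15
Expand coordinatewise in base 5:
  c_1 = 13 = 3·5^0 + 2·5^1
  c_2 = 16 = 1·5^0 + 3·5^1
  c_3 = 13 = 3·5^0 + 2·5^1
  c_4 = 19 = 4·5^0 + 3·5^1
  c_5 = 9 = 4·5^0 + 1·5^1
  c_6 = 15 = 0·5^0 + 3·5^1
λ_0 = (3, 1, 3, 4, 4, 0)
λ_1 = (2, 3, 2, 3, 1, 3)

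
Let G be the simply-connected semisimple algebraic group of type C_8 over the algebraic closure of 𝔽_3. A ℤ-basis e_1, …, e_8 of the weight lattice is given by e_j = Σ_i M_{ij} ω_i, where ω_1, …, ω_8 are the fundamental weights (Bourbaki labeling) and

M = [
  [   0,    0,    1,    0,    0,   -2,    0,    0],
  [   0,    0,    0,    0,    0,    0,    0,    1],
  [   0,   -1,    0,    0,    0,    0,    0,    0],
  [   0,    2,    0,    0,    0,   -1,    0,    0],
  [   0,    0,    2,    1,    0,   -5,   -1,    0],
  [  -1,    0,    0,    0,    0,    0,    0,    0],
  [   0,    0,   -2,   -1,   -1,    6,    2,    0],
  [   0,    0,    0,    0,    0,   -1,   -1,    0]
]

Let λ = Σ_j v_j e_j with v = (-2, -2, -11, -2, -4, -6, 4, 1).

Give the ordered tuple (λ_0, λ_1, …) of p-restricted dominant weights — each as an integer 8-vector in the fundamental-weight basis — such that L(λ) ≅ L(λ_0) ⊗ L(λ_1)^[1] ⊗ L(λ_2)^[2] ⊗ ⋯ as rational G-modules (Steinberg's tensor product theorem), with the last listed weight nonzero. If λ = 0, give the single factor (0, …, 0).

Compute c_i = Σ_j M_{ij} v_j with v = (-2, -2, -11, -2, -4, -6, 4, 1):
  c_1 = (0)·(-2) + (0)·(-2) + (1)·(-11) + (0)·(-2) + (0)·(-4) + (-2)·(-6) + 0·4 + 0·1 = 1
  c_2 = (0)·(-2) + (0)·(-2) + (0)·(-11) + (0)·(-2) + (0)·(-4) + (0)·(-6) + 0·4 + 1·1 = 1
  c_3 = (0)·(-2) + (-1)·(-2) + (0)·(-11) + (0)·(-2) + (0)·(-4) + (0)·(-6) + 0·4 + 0·1 = 2
  c_4 = (0)·(-2) + (2)·(-2) + (0)·(-11) + (0)·(-2) + (0)·(-4) + (-1)·(-6) + 0·4 + 0·1 = 2
  c_5 = (0)·(-2) + (0)·(-2) + (2)·(-11) + (1)·(-2) + (0)·(-4) + (-5)·(-6) + (-1)·(4) + 0·1 = 2
  c_6 = (-1)·(-2) + (0)·(-2) + (0)·(-11) + (0)·(-2) + (0)·(-4) + (0)·(-6) + 0·4 + 0·1 = 2
  c_7 = (0)·(-2) + (0)·(-2) + (-2)·(-11) + (-1)·(-2) + (-1)·(-4) + (6)·(-6) + 2·4 + 0·1 = 0
  c_8 = (0)·(-2) + (0)·(-2) + (0)·(-11) + (0)·(-2) + (0)·(-4) + (-1)·(-6) + (-1)·(4) + 0·1 = 2
p = 3; digits c_i = Σ_j d_{ij}·3^j, 0 ≤ d_{ij} < 3:
  c_1 = 1 = 1·3^0
  c_2 = 1 = 1·3^0
  c_3 = 2 = 2·3^0
  c_4 = 2 = 2·3^0
  c_5 = 2 = 2·3^0
  c_6 = 2 = 2·3^0
  c_7 = 0
  c_8 = 2 = 2·3^0
λ_0 = (1, 1, 2, 2, 2, 2, 0, 2)

((1, 1, 2, 2, 2, 2, 0, 2),)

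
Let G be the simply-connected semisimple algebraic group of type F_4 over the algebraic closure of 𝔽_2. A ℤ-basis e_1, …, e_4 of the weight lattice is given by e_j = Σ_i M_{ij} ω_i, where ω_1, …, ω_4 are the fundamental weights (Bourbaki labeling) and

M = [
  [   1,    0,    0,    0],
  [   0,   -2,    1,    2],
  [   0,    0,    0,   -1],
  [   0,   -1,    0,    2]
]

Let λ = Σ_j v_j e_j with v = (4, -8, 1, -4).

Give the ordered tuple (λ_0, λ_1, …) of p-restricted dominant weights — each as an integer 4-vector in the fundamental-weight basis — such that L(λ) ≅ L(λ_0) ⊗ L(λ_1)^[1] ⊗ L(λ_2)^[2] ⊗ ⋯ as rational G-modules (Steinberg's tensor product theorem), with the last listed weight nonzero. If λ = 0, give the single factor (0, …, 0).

((0, 1, 0, 0), (0, 0, 0, 0), (1, 0, 1, 0), (0, 1, 0, 0))

Change of basis e → ω: c = M·v where v = (4, -8, 1, -4):
  c_1 = 1*4 + 0*-8 + 0*1 + 0*-4 = 4
  c_2 = 0*4 + -2*-8 + 1*1 + 2*-4 = 9
  c_3 = 0*4 + 0*-8 + 0*1 + -1*-4 = 4
  c_4 = 0*4 + -1*-8 + 0*1 + 2*-4 = 0
Base-2 expansion of each c_i:
  c_1 = 4 = 0·2^0 + 0·2^1 + 1·2^2
  c_2 = 9 = 1·2^0 + 0·2^1 + 0·2^2 + 1·2^3
  c_3 = 4 = 0·2^0 + 0·2^1 + 1·2^2
  c_4 = 0
λ_0 = (0, 1, 0, 0)
λ_1 = (0, 0, 0, 0)
λ_2 = (1, 0, 1, 0)
λ_3 = (0, 1, 0, 0)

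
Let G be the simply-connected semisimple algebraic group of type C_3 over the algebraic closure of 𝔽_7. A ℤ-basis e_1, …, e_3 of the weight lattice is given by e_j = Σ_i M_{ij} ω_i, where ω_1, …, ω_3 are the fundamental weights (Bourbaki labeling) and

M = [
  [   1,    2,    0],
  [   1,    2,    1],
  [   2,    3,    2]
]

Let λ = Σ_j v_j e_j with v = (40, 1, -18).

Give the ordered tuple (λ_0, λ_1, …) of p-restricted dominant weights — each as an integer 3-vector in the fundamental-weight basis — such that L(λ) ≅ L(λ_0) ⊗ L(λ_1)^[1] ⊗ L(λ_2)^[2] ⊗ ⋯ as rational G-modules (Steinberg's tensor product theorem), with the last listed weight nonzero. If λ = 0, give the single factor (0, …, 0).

((0, 3, 5), (6, 3, 6))

ω-coordinates c = M·v, v = (40, 1, -18):
  c_1 = 1·40 + 2·1 + (0)·(-18) = 42
  c_2 = 1·40 + 2·1 + (1)·(-18) = 24
  c_3 = 2·40 + 3·1 + (2)·(-18) = 47
Writing each c_i in base p = 7:
  c_1 = 42 = 0·7^0 + 6·7^1
  c_2 = 24 = 3·7^0 + 3·7^1
  c_3 = 47 = 5·7^0 + 6·7^1
Factor λ_0 = (0, 3, 5)
Factor λ_1 = (6, 3, 6)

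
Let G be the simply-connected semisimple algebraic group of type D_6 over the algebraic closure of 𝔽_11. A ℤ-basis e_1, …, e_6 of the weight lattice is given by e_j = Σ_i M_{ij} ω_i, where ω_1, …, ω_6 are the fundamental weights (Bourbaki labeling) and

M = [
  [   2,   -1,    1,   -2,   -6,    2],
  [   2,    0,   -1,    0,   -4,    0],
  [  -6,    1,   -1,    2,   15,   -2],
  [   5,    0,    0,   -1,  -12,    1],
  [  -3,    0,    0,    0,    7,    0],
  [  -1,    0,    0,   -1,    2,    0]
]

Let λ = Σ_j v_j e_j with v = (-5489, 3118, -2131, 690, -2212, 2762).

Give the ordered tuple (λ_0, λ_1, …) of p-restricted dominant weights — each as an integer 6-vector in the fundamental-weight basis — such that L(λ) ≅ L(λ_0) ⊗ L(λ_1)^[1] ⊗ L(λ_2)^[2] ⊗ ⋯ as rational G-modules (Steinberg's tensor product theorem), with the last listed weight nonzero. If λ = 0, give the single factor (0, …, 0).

((1, 1, 1, 5, 4, 1), (9, 0, 1, 7, 1, 1), (9, 0, 7, 9, 8, 3))

In the fundamental-weight basis, λ has coordinates c = M·v (v = (-5489, 3118, -2131, 690, -2212, 2762)):
  c_1 = (2)·(-5489) + (-1)·(3118) + (1)·(-2131) + (-2)·(690) + (-6)·(-2212) + (2)·(2762) = 1189
  c_2 = (2)·(-5489) + (0)·(3118) + (-1)·(-2131) + (0)·(690) + (-4)·(-2212) + (0)·(2762) = 1
  c_3 = (-6)·(-5489) + (1)·(3118) + (-1)·(-2131) + (2)·(690) + (15)·(-2212) + (-2)·(2762) = 859
  c_4 = (5)·(-5489) + (0)·(3118) + (0)·(-2131) + (-1)·(690) + (-12)·(-2212) + (1)·(2762) = 1171
  c_5 = (-3)·(-5489) + (0)·(3118) + (0)·(-2131) + (0)·(690) + (7)·(-2212) + (0)·(2762) = 983
  c_6 = (-1)·(-5489) + (0)·(3118) + (0)·(-2131) + (-1)·(690) + (2)·(-2212) + (0)·(2762) = 375
Writing each c_i in base p = 11:
  c_1 = 1189 = 1·11^0 + 9·11^1 + 9·11^2
  c_2 = 1 = 1·11^0
  c_3 = 859 = 1·11^0 + 1·11^1 + 7·11^2
  c_4 = 1171 = 5·11^0 + 7·11^1 + 9·11^2
  c_5 = 983 = 4·11^0 + 1·11^1 + 8·11^2
  c_6 = 375 = 1·11^0 + 1·11^1 + 3·11^2
p-restricted factor λ_0 = (1, 1, 1, 5, 4, 1)
p-restricted factor λ_1 = (9, 0, 1, 7, 1, 1)
p-restricted factor λ_2 = (9, 0, 7, 9, 8, 3)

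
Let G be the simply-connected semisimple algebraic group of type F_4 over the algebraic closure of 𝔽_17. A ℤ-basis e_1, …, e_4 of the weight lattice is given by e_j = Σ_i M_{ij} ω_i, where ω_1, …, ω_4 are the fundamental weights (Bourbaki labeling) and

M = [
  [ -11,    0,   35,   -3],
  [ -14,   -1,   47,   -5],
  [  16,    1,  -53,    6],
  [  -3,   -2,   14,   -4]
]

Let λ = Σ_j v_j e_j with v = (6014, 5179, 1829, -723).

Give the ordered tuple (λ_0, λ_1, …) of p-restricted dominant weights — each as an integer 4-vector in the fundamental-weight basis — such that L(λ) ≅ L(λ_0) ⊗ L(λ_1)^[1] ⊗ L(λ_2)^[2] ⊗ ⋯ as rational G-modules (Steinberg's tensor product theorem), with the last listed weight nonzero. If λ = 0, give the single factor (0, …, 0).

In the fundamental-weight basis, λ has coordinates c = M·v (v = (6014, 5179, 1829, -723)):
  c_1 = -11*6014 + 0*5179 + 35*1829 + -3*-723 = 30
  c_2 = -14*6014 + -1*5179 + 47*1829 + -5*-723 = 203
  c_3 = 16*6014 + 1*5179 + -53*1829 + 6*-723 = 128
  c_4 = -3*6014 + -2*5179 + 14*1829 + -4*-723 = 98
Base-17 expansion of each c_i:
  c_1 = 30 = 13·17^0 + 1·17^1
  c_2 = 203 = 16·17^0 + 11·17^1
  c_3 = 128 = 9·17^0 + 7·17^1
  c_4 = 98 = 13·17^0 + 5·17^1
λ_0 = (13, 16, 9, 13)
λ_1 = (1, 11, 7, 5)

((13, 16, 9, 13), (1, 11, 7, 5))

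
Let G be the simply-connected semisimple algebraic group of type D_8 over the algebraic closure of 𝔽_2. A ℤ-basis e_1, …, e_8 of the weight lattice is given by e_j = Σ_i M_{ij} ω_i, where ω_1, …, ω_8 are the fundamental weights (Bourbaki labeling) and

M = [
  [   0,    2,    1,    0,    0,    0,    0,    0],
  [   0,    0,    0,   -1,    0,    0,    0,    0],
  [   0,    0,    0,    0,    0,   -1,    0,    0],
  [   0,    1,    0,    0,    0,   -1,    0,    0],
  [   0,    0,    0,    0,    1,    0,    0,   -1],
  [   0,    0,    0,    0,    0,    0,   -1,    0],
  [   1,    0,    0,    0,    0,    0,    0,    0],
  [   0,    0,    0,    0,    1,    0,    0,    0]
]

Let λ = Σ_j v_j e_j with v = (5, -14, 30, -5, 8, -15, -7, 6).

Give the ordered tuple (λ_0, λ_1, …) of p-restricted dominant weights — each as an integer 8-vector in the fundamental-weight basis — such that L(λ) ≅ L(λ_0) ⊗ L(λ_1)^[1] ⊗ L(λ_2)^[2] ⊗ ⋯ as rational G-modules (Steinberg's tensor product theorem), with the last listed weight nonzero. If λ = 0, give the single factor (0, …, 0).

((0, 1, 1, 1, 0, 1, 1, 0), (1, 0, 1, 0, 1, 1, 0, 0), (0, 1, 1, 0, 0, 1, 1, 0), (0, 0, 1, 0, 0, 0, 0, 1))

In the fundamental-weight basis, λ has coordinates c = M·v (v = (5, -14, 30, -5, 8, -15, -7, 6)):
  c_1 = (0)·(5) + (2)·(-14) + (1)·(30) + (0)·(-5) + (0)·(8) + (0)·(-15) + (0)·(-7) + (0)·(6) = 2
  c_2 = (0)·(5) + (0)·(-14) + (0)·(30) + (-1)·(-5) + (0)·(8) + (0)·(-15) + (0)·(-7) + (0)·(6) = 5
  c_3 = (0)·(5) + (0)·(-14) + (0)·(30) + (0)·(-5) + (0)·(8) + (-1)·(-15) + (0)·(-7) + (0)·(6) = 15
  c_4 = (0)·(5) + (1)·(-14) + (0)·(30) + (0)·(-5) + (0)·(8) + (-1)·(-15) + (0)·(-7) + (0)·(6) = 1
  c_5 = (0)·(5) + (0)·(-14) + (0)·(30) + (0)·(-5) + (1)·(8) + (0)·(-15) + (0)·(-7) + (-1)·(6) = 2
  c_6 = (0)·(5) + (0)·(-14) + (0)·(30) + (0)·(-5) + (0)·(8) + (0)·(-15) + (-1)·(-7) + (0)·(6) = 7
  c_7 = (1)·(5) + (0)·(-14) + (0)·(30) + (0)·(-5) + (0)·(8) + (0)·(-15) + (0)·(-7) + (0)·(6) = 5
  c_8 = (0)·(5) + (0)·(-14) + (0)·(30) + (0)·(-5) + (1)·(8) + (0)·(-15) + (0)·(-7) + (0)·(6) = 8
Base-2 expansion of each c_i:
  c_1 = 2 = 0·2^0 + 1·2^1
  c_2 = 5 = 1·2^0 + 0·2^1 + 1·2^2
  c_3 = 15 = 1·2^0 + 1·2^1 + 1·2^2 + 1·2^3
  c_4 = 1 = 1·2^0
  c_5 = 2 = 0·2^0 + 1·2^1
  c_6 = 7 = 1·2^0 + 1·2^1 + 1·2^2
  c_7 = 5 = 1·2^0 + 0·2^1 + 1·2^2
  c_8 = 8 = 0·2^0 + 0·2^1 + 0·2^2 + 1·2^3
Factor λ_0 = (0, 1, 1, 1, 0, 1, 1, 0)
Factor λ_1 = (1, 0, 1, 0, 1, 1, 0, 0)
Factor λ_2 = (0, 1, 1, 0, 0, 1, 1, 0)
Factor λ_3 = (0, 0, 1, 0, 0, 0, 0, 1)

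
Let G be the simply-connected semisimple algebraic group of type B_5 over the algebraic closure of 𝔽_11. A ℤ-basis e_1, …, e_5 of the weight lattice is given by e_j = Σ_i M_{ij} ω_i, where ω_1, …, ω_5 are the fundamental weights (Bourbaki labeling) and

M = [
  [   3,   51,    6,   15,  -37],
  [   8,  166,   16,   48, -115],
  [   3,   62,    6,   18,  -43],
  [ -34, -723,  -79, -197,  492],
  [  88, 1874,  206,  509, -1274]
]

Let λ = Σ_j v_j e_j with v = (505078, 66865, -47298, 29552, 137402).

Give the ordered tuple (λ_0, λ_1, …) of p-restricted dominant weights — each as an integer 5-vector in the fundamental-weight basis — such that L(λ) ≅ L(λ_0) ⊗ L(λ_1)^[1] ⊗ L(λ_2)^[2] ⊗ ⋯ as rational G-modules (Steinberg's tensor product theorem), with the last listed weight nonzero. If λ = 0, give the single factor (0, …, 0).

((10, 8, 0, 7, 9), (10, 9, 0, 4, 5), (7, 5, 6, 4, 2))

Change of basis e → ω: c = M·v where v = (505078, 66865, -47298, 29552, 137402):
  c_1 = (3)·(505078) + (51)·(66865) + (6)·(-47298) + (15)·(29552) + (-37)·(137402) = 967
  c_2 = (8)·(505078) + (166)·(66865) + (16)·(-47298) + (48)·(29552) + (-115)·(137402) = 712
  c_3 = (3)·(505078) + (62)·(66865) + (6)·(-47298) + (18)·(29552) + (-43)·(137402) = 726
  c_4 = (-34)·(505078) + (-723)·(66865) + (-79)·(-47298) + (-197)·(29552) + (492)·(137402) = 535
  c_5 = (88)·(505078) + (1874)·(66865) + (206)·(-47298) + (509)·(29552) + (-1274)·(137402) = 306
Base-11 expansion of each c_i:
  c_1 = 967 = 10·11^0 + 10·11^1 + 7·11^2
  c_2 = 712 = 8·11^0 + 9·11^1 + 5·11^2
  c_3 = 726 = 0·11^0 + 0·11^1 + 6·11^2
  c_4 = 535 = 7·11^0 + 4·11^1 + 4·11^2
  c_5 = 306 = 9·11^0 + 5·11^1 + 2·11^2
Factor λ_0 = (10, 8, 0, 7, 9)
Factor λ_1 = (10, 9, 0, 4, 5)
Factor λ_2 = (7, 5, 6, 4, 2)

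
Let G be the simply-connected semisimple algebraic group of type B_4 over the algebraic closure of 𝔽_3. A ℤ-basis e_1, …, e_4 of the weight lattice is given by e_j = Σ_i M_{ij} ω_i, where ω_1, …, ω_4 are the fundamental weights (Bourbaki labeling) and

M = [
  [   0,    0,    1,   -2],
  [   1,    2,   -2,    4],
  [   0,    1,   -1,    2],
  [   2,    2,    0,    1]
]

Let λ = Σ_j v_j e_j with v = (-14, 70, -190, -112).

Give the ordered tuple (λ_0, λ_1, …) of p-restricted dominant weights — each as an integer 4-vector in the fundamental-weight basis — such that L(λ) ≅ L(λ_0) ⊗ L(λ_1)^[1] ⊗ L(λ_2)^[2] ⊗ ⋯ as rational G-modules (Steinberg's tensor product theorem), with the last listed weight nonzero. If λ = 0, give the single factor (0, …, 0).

ω-coordinates c = M·v, v = (-14, 70, -190, -112):
  c_1 = 0*-14 + 0*70 + 1*-190 + -2*-112 = 34
  c_2 = 1*-14 + 2*70 + -2*-190 + 4*-112 = 58
  c_3 = 0*-14 + 1*70 + -1*-190 + 2*-112 = 36
  c_4 = 2*-14 + 2*70 + 0*-190 + 1*-112 = 0
Base-3 expansion of each c_i:
  c_1 = 34 = 1·3^0 + 2·3^1 + 0·3^2 + 1·3^3
  c_2 = 58 = 1·3^0 + 1·3^1 + 0·3^2 + 2·3^3
  c_3 = 36 = 0·3^0 + 0·3^1 + 1·3^2 + 1·3^3
  c_4 = 0
p-restricted factor λ_0 = (1, 1, 0, 0)
p-restricted factor λ_1 = (2, 1, 0, 0)
p-restricted factor λ_2 = (0, 0, 1, 0)
p-restricted factor λ_3 = (1, 2, 1, 0)

((1, 1, 0, 0), (2, 1, 0, 0), (0, 0, 1, 0), (1, 2, 1, 0))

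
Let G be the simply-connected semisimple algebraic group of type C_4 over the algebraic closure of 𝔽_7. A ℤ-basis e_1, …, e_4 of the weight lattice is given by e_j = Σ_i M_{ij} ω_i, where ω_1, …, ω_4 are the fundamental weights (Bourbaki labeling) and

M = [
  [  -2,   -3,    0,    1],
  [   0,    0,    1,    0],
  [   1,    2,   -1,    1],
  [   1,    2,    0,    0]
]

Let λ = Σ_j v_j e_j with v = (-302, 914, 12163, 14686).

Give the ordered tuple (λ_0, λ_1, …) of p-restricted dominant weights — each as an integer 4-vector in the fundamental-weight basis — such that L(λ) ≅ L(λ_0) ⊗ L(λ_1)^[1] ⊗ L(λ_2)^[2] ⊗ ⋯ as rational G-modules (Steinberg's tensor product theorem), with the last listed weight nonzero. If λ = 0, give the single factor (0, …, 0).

((4, 4, 3, 0), (0, 1, 4, 1), (4, 3, 5, 3), (1, 0, 4, 4), (5, 5, 1, 0))

Compute c_i = Σ_j M_{ij} v_j with v = (-302, 914, 12163, 14686):
  c_1 = (-2)·(-302) + (-3)·(914) + (0)·(12163) + (1)·(14686) = 12548
  c_2 = (0)·(-302) + (0)·(914) + (1)·(12163) + (0)·(14686) = 12163
  c_3 = (1)·(-302) + (2)·(914) + (-1)·(12163) + (1)·(14686) = 4049
  c_4 = (1)·(-302) + (2)·(914) + (0)·(12163) + (0)·(14686) = 1526
Base-7 expansion of each c_i:
  c_1 = 12548 = 4·7^0 + 0·7^1 + 4·7^2 + 1·7^3 + 5·7^4
  c_2 = 12163 = 4·7^0 + 1·7^1 + 3·7^2 + 0·7^3 + 5·7^4
  c_3 = 4049 = 3·7^0 + 4·7^1 + 5·7^2 + 4·7^3 + 1·7^4
  c_4 = 1526 = 0·7^0 + 1·7^1 + 3·7^2 + 4·7^3
p-restricted factor λ_0 = (4, 4, 3, 0)
p-restricted factor λ_1 = (0, 1, 4, 1)
p-restricted factor λ_2 = (4, 3, 5, 3)
p-restricted factor λ_3 = (1, 0, 4, 4)
p-restricted factor λ_4 = (5, 5, 1, 0)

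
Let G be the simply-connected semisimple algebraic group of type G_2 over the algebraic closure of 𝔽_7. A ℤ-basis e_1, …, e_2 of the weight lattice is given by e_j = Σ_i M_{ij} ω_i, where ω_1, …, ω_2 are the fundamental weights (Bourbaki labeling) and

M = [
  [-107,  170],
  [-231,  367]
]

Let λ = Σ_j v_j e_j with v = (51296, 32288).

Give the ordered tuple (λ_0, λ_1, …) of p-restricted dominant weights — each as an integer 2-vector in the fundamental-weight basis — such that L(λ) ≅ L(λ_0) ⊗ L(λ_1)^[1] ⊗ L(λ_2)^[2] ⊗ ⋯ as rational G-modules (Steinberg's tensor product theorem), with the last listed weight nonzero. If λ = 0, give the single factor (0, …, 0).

((1, 5), (6, 3), (5, 6))

In the fundamental-weight basis, λ has coordinates c = M·v (v = (51296, 32288)):
  c_1 = (-107)·(51296) + (170)·(32288) = 288
  c_2 = (-231)·(51296) + (367)·(32288) = 320
Writing each c_i in base p = 7:
  c_1 = 288 = 1·7^0 + 6·7^1 + 5·7^2
  c_2 = 320 = 5·7^0 + 3·7^1 + 6·7^2
λ_0 = (1, 5)
λ_1 = (6, 3)
λ_2 = (5, 6)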